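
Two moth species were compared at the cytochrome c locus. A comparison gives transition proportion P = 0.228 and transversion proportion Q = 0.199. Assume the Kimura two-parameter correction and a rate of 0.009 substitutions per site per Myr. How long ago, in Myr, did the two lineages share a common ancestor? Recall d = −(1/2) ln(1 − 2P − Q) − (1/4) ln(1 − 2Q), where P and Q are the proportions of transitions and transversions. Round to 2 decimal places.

Under the Kimura two-parameter model, d = −½ ln(1 − 2P − Q) − ¼ ln(1 − 2Q).
1 − 2P − Q = 0.345, giving −½ ln(0.345) = 0.532105.
1 − 2Q = 0.602, giving −¼ ln(0.602) = 0.126874.
d = 0.532105 + 0.126874 = 0.658979.
Under a molecular clock d = 2μt, so t = d/(2μ) = 0.658979 / (2 × 0.009) = 36.61 Myr.

36.61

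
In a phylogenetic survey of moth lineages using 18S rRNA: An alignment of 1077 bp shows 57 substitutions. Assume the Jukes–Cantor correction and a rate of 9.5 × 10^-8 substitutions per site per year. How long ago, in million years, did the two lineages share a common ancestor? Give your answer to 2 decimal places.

0.29

p = 57/1077 ≈ 0.052925.
d = −(3/4) ln(1 − 4p/3) = −0.75 ln(1 − 0.070567) = −0.75 ln(0.929433)
  = −0.75 × (-0.073181) = 0.054886 substitutions/site.
Under a molecular clock d = 2μt, so t = d/(2μ) = 0.054886 / (2 × 9.5 × 10^-8) = 0.29 million years.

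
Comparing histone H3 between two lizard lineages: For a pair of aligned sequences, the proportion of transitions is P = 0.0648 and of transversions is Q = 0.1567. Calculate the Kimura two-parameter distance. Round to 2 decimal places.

0.26

Under the Kimura two-parameter model, d = −½ ln(1 − 2P − Q) − ¼ ln(1 − 2Q).
1 − 2P − Q = 0.7137, giving −½ ln(0.7137) = 0.168646.
1 − 2Q = 0.6866, giving −¼ ln(0.6866) = 0.094001.
d = 0.168646 + 0.094001 = 0.262647.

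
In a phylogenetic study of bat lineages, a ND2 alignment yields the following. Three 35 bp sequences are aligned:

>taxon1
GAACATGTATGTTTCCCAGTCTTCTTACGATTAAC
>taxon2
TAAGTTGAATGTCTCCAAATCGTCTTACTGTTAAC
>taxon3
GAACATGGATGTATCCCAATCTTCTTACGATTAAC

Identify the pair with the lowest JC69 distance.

taxon1 and taxon3

taxon1–taxon2: 10/35 differ, p = 0.286, d = 0.360.
taxon1–taxon3: 3/35 differ, p = 0.086, d = 0.091.
taxon2–taxon3: 9/35 differ, p = 0.257, d = 0.315.
The smallest distance is between taxon1 and taxon3.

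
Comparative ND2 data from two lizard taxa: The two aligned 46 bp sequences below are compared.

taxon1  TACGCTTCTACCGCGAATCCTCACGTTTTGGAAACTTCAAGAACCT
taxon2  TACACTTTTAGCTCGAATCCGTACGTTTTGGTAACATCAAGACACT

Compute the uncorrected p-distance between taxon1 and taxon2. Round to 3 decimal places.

0.217

The sequences differ at 10 of 46 positions (sites 4, 8, 11, 13, 21, 22, 32, 36, 43, 44).
p = 10/46 = 0.217391… ≈ 0.217 (to 3 d.p.).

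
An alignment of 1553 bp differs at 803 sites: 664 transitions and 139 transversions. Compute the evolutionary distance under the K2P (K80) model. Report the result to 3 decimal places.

P = 664/1553 ≈ 0.42756 and Q = 139/1553 ≈ 0.089504.
Under the Kimura two-parameter model, d = −½ ln(1 − 2P − Q) − ¼ ln(1 − 2Q).
1 − 2P − Q = 0.055376, giving −½ ln(0.055376) = 1.446804.
1 − 2Q = 0.820992, giving −¼ ln(0.820992) = 0.049310.
d = 1.446804 + 0.049310 = 1.496114.

1.496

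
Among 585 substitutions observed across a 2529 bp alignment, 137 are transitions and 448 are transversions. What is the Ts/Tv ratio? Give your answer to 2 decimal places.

0.31

R = 137/448 = 0.305803… ≈ 0.31 (to 2 d.p.).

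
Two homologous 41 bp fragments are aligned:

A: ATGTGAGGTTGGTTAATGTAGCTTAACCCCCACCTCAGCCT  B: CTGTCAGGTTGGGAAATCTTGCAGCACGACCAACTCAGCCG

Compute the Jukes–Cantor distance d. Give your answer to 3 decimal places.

The sequences differ at 13 of 41 sites, so p = 13/41 ≈ 0.317073.
d = −(3/4) ln(1 − 4p/3) = −0.75 ln(1 − 0.422764) = −0.75 ln(0.577236)
  = −0.75 × (-0.549504) = 0.412128 substitutions/site.

0.412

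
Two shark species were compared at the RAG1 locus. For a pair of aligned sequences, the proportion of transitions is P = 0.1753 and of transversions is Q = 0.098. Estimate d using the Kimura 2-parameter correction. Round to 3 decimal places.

0.352

Under the Kimura two-parameter model, d = −½ ln(1 − 2P − Q) − ¼ ln(1 − 2Q).
1 − 2P − Q = 0.5514, giving −½ ln(0.5514) = 0.297647.
1 − 2Q = 0.804, giving −¼ ln(0.804) = 0.054539.
d = 0.297647 + 0.054539 = 0.352186.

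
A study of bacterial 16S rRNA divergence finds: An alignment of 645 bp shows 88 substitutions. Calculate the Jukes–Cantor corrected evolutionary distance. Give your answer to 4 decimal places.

0.1506

p = 88/645 ≈ 0.136434.
d = −(3/4) ln(1 − 4p/3) = −0.75 ln(1 − 0.181912) = −0.75 ln(0.818088)
  = −0.75 × (-0.200785) = 0.150589 substitutions/site.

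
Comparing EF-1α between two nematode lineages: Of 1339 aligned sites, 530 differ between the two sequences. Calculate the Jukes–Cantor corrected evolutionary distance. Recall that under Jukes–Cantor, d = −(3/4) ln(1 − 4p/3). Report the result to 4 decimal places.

p = 530/1339 ≈ 0.395818.
d = −(3/4) ln(1 − 4p/3) = −0.75 ln(1 − 0.527757) = −0.75 ln(0.472243)
  = −0.75 × (-0.750262) = 0.562697 substitutions/site.

0.5627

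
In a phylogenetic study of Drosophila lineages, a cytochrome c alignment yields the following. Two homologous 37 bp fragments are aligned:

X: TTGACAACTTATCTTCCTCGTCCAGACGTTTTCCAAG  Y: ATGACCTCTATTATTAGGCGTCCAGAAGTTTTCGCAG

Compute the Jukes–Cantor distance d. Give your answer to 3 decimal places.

0.425

The sequences differ at 12 of 37 sites, so p = 12/37 ≈ 0.324324.
d = −(3/4) ln(1 − 4p/3) = −0.75 ln(1 − 0.432432) = −0.75 ln(0.567568)
  = −0.75 × (-0.566395) = 0.424796 substitutions/site.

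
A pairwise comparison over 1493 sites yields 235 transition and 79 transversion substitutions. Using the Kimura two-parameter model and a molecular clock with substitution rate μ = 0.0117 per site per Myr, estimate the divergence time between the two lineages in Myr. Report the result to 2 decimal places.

P = 235/1493 ≈ 0.157401 and Q = 79/1493 ≈ 0.052914.
Under the Kimura two-parameter model, d = −½ ln(1 − 2P − Q) − ¼ ln(1 − 2Q).
1 − 2P − Q = 0.632284, giving −½ ln(0.632284) = 0.229208.
1 − 2Q = 0.894172, giving −¼ ln(0.894172) = 0.027964.
d = 0.229208 + 0.027964 = 0.257172.
Under a molecular clock d = 2μt, so t = d/(2μ) = 0.257172 / (2 × 0.0117) = 10.99 Myr.

10.99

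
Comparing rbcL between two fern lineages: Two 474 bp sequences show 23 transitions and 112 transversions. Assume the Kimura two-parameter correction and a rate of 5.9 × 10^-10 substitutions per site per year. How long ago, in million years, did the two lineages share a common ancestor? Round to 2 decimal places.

307.35

P = 23/474 ≈ 0.048523 and Q = 112/474 ≈ 0.236287.
Under the Kimura two-parameter model, d = −½ ln(1 − 2P − Q) − ¼ ln(1 − 2Q).
1 − 2P − Q = 0.666667, giving −½ ln(0.666667) = 0.202732.
1 − 2Q = 0.527426, giving −¼ ln(0.527426) = 0.159937.
d = 0.202732 + 0.159937 = 0.362669.
Under a molecular clock d = 2μt, so t = d/(2μ) = 0.362669 / (2 × 5.9 × 10^-10) = 307.35 million years.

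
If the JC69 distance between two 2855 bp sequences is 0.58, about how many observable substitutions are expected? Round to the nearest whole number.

Invert JC69: p = (3/4)(1 − e^(−4d/3)) = 0.75 × (1 − e^(-0.773333)) = 0.75 × (1 − 0.461472) = 0.403896.
Expected differing sites = pL ≈ 0.403896 × 2855 = 1153.12308 ≈ 1153.

1153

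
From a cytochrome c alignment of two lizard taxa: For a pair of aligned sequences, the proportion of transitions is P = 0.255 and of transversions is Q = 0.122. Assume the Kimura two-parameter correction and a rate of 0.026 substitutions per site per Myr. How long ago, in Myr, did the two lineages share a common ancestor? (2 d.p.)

Under the Kimura two-parameter model, d = −½ ln(1 − 2P − Q) − ¼ ln(1 − 2Q).
1 − 2P − Q = 0.368, giving −½ ln(0.368) = 0.499836.
1 − 2Q = 0.756, giving −¼ ln(0.756) = 0.069928.
d = 0.499836 + 0.069928 = 0.569764.
Under a molecular clock d = 2μt, so t = d/(2μ) = 0.569764 / (2 × 0.026) = 10.96 Myr.

10.96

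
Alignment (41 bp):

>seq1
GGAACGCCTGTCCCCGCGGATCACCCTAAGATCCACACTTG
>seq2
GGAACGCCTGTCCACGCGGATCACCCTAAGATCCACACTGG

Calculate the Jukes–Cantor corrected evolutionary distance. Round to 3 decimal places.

0.050

The sequences differ at 2 of 41 sites (14, 40), so p = 2/41 ≈ 0.04878.
d = −(3/4) ln(1 − 4p/3) = −0.75 ln(1 − 0.06504) = −0.75 ln(0.93496)
  = −0.75 × (-0.067252) = 0.050439 substitutions/site.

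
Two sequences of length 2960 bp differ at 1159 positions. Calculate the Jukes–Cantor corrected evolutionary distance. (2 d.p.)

0.55

p = 1159/2960 ≈ 0.391554.
d = −(3/4) ln(1 − 4p/3) = −0.75 ln(1 − 0.522072) = −0.75 ln(0.477928)
  = −0.75 × (-0.738295) = 0.553721 substitutions/site.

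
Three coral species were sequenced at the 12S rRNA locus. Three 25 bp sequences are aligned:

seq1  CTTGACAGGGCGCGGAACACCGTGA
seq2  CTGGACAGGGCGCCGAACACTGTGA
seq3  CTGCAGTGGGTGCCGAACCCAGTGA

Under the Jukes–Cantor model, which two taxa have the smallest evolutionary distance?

seq1 and seq2

seq1–seq2: 3/25 differ, p = 0.120, d = 0.131.
seq1–seq3: 8/25 differ, p = 0.320, d = 0.417.
seq2–seq3: 6/25 differ, p = 0.240, d = 0.289.
The smallest distance is between seq1 and seq2.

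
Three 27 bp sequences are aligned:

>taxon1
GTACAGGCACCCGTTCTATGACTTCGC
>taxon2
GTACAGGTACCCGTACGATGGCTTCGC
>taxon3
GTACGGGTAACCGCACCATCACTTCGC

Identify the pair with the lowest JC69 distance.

taxon1 and taxon2

taxon1–taxon2: 4/27 differ, p = 0.148, d = 0.165.
taxon1–taxon3: 7/27 differ, p = 0.259, d = 0.318.
taxon2–taxon3: 6/27 differ, p = 0.222, d = 0.264.
The smallest distance is between taxon1 and taxon2.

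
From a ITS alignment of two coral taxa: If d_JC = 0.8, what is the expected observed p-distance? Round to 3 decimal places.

p = (3/4)(1 − e^(−4d/3)) = 0.75 × (1 − e^(-1.066667)) = 0.75 × (1 − 0.344154) = 0.491885.

0.492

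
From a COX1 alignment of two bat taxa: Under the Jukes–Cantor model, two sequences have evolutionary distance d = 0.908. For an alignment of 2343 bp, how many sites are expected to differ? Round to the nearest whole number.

Invert JC69: p = (3/4)(1 − e^(−4d/3)) = 0.75 × (1 − e^(-1.210667)) = 0.75 × (1 − 0.297998) = 0.526502.
Expected differing sites = pL ≈ 0.526502 × 2343 = 1233.594186 ≈ 1234.

1234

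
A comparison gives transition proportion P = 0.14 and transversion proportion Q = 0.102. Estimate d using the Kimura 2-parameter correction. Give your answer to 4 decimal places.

0.2977

Under the Kimura two-parameter model, d = −½ ln(1 − 2P − Q) − ¼ ln(1 − 2Q).
1 − 2P − Q = 0.618, giving −½ ln(0.618) = 0.240633.
1 − 2Q = 0.796, giving −¼ ln(0.796) = 0.057039.
d = 0.240633 + 0.057039 = 0.297672.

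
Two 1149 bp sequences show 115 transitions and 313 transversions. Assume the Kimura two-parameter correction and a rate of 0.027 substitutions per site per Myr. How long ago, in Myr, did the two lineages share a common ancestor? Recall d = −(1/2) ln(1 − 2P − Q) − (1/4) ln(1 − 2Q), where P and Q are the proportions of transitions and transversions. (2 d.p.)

9.57

P = 115/1149 ≈ 0.100087 and Q = 313/1149 ≈ 0.272411.
Under the Kimura two-parameter model, d = −½ ln(1 − 2P − Q) − ¼ ln(1 − 2Q).
1 − 2P − Q = 0.527415, giving −½ ln(0.527415) = 0.319884.
1 − 2Q = 0.455178, giving −¼ ln(0.455178) = 0.196767.
d = 0.319884 + 0.196767 = 0.516651.
Under a molecular clock d = 2μt, so t = d/(2μ) = 0.516651 / (2 × 0.027) = 9.57 Myr.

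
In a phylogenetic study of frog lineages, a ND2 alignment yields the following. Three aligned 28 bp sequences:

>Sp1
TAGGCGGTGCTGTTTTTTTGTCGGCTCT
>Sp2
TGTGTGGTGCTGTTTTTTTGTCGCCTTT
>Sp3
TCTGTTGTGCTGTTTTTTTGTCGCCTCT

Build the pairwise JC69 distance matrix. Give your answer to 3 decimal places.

Sp1–Sp2: 5/28 sites differ → p ≈ 0.178571, d = −0.75 ln(1 − 0.238095) = 0.203950 ≈ 0.204.
Sp1–Sp3: 5/28 sites differ → p ≈ 0.178571, d = −0.75 ln(1 − 0.238095) = 0.203950 ≈ 0.204.
Sp2–Sp3: 3/28 sites differ → p ≈ 0.107143, d = −0.75 ln(1 − 0.142857) = 0.115613 ≈ 0.116.

d(Sp1,Sp2) = 0.204, d(Sp1,Sp3) = 0.204, d(Sp2,Sp3) = 0.116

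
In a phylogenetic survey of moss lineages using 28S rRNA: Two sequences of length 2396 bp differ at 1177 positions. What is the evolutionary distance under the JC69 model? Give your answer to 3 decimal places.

p = 1177/2396 ≈ 0.491235.
d = −(3/4) ln(1 − 4p/3) = −0.75 ln(1 − 0.65498) = −0.75 ln(0.34502)
  = −0.75 × (-1.064153) = 0.798115 substitutions/site.

0.798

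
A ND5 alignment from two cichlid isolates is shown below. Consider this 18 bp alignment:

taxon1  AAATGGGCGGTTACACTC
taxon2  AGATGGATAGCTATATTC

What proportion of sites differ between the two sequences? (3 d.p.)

The sequences differ at 7 of 18 positions (sites 2, 7, 8, 9, 11, 14, 16).
p = 7/18 = 0.388888… ≈ 0.389 (to 3 d.p.).

0.389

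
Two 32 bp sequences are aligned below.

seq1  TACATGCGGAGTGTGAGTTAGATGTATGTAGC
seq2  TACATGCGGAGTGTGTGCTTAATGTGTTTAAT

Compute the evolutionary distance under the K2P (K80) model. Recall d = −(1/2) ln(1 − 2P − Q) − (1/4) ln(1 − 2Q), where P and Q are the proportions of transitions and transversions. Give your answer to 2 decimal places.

Of 32 sites, 5 differences are transitions and 3 are transversions, so P = 5/32 = 0.15625 and Q = 3/32 = 0.09375.
Under the Kimura two-parameter model, d = −½ ln(1 − 2P − Q) − ¼ ln(1 − 2Q).
1 − 2P − Q = 0.59375, giving −½ ln(0.59375) = 0.260648.
1 − 2Q = 0.8125, giving −¼ ln(0.8125) = 0.051910.
d = 0.260648 + 0.051910 = 0.312558.

0.31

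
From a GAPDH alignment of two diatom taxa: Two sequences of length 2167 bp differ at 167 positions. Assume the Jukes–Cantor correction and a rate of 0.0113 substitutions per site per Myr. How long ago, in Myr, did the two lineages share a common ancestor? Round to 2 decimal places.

p = 167/2167 ≈ 0.077065.
d = −(3/4) ln(1 − 4p/3) = −0.75 ln(1 − 0.102753) = −0.75 ln(0.897247)
  = −0.75 × (-0.108424) = 0.081318 substitutions/site.
Under a molecular clock d = 2μt, so t = d/(2μ) = 0.081318 / (2 × 0.0113) = 3.60 Myr.

3.60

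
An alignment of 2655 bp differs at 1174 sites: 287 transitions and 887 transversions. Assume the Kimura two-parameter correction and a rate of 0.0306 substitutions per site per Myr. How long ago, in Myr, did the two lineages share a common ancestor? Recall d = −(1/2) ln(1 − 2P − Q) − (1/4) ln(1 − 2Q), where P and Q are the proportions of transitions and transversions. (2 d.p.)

P = 287/2655 ≈ 0.108098 and Q = 887/2655 ≈ 0.334087.
Under the Kimura two-parameter model, d = −½ ln(1 − 2P − Q) − ¼ ln(1 − 2Q).
1 − 2P − Q = 0.449717, giving −½ ln(0.449717) = 0.399568.
1 − 2Q = 0.331826, giving −¼ ln(0.331826) = 0.275786.
d = 0.399568 + 0.275786 = 0.675354.
Under a molecular clock d = 2μt, so t = d/(2μ) = 0.675354 / (2 × 0.0306) = 11.04 Myr.

11.04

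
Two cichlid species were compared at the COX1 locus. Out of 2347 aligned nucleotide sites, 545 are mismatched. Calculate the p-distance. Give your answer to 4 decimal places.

p = 545/2347 = 0.232211… ≈ 0.2322 (to 4 d.p.).

0.2322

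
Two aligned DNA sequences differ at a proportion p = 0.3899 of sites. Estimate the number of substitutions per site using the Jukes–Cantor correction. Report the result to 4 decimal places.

d = −(3/4) ln(1 − 4p/3) = −0.75 ln(1 − 0.519867) = −0.75 ln(0.480133)
  = −0.75 × (-0.733692) = 0.550269 substitutions/site.

0.5503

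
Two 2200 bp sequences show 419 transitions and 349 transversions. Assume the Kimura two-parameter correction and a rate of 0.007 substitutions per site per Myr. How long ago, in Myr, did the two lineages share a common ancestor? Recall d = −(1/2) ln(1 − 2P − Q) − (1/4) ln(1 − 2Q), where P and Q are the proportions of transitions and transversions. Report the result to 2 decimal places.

P = 419/2200 ≈ 0.190455 and Q = 349/2200 ≈ 0.158636.
Under the Kimura two-parameter model, d = −½ ln(1 − 2P − Q) − ¼ ln(1 − 2Q).
1 − 2P − Q = 0.460454, giving −½ ln(0.460454) = 0.387771.
1 − 2Q = 0.682728, giving −¼ ln(0.682728) = 0.095415.
d = 0.387771 + 0.095415 = 0.483186.
Under a molecular clock d = 2μt, so t = d/(2μ) = 0.483186 / (2 × 0.007) = 34.51 Myr.

34.51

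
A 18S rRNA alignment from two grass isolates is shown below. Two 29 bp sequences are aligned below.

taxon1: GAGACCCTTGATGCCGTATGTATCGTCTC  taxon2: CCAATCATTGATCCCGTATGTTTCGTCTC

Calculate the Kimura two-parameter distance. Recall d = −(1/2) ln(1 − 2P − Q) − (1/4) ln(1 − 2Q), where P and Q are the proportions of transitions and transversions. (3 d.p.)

0.291

Of 29 sites, 2 differences are transitions and 5 are transversions, so P = 2/29 ≈ 0.068966 and Q = 5/29 ≈ 0.172414.
Under the Kimura two-parameter model, d = −½ ln(1 − 2P − Q) − ¼ ln(1 − 2Q).
1 − 2P − Q = 0.689654, giving −½ ln(0.689654) = 0.185783.
1 − 2Q = 0.655172, giving −¼ ln(0.655172) = 0.105714.
d = 0.185783 + 0.105714 = 0.291497.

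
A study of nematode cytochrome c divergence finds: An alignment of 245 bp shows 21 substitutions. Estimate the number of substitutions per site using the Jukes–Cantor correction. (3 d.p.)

0.091

p = 21/245 ≈ 0.085714.
d = −(3/4) ln(1 − 4p/3) = −0.75 ln(1 − 0.114285) = −0.75 ln(0.885715)
  = −0.75 × (-0.121360) = 0.091020 substitutions/site.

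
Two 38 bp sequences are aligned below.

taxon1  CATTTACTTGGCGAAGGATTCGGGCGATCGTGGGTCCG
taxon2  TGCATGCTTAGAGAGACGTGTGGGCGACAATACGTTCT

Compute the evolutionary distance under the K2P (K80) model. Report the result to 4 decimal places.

1.1290

Of 38 sites, 13 differences are transitions and 7 are transversions, so P = 13/38 ≈ 0.342105 and Q = 7/38 ≈ 0.184211.
Under the Kimura two-parameter model, d = −½ ln(1 − 2P − Q) − ¼ ln(1 − 2Q).
1 − 2P − Q = 0.131579, giving −½ ln(0.131579) = 1.014074.
1 − 2Q = 0.631578, giving −¼ ln(0.631578) = 0.114883.
d = 1.014074 + 0.114883 = 1.128957.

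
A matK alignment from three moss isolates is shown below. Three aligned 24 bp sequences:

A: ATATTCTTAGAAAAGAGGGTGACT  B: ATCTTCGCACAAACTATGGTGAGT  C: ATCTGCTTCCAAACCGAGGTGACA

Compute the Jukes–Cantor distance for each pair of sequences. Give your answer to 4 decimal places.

A–B: 8/24 sites differ → p ≈ 0.333333, d = −0.75 ln(1 − 0.444444) = 0.440839 ≈ 0.4408.
A–C: 9/24 sites differ → p = 0.375, d = −0.75 ln(1 − 0.5) = 0.519860 ≈ 0.5199.
B–C: 9/24 sites differ → p = 0.375, d = −0.75 ln(1 − 0.5) = 0.519860 ≈ 0.5199.

d(A,B) = 0.4408, d(A,C) = 0.5199, d(B,C) = 0.5199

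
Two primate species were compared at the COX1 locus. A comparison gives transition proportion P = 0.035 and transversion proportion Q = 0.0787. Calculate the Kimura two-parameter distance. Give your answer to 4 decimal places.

Under the Kimura two-parameter model, d = −½ ln(1 − 2P − Q) − ¼ ln(1 − 2Q).
1 − 2P − Q = 0.8513, giving −½ ln(0.8513) = 0.080495.
1 − 2Q = 0.8426, giving −¼ ln(0.8426) = 0.042816.
d = 0.080495 + 0.042816 = 0.123311.

0.1233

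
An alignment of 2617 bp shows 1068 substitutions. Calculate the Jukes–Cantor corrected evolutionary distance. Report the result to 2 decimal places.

p = 1068/2617 ≈ 0.408101.
d = −(3/4) ln(1 − 4p/3) = −0.75 ln(1 − 0.544135) = −0.75 ln(0.455865)
  = −0.75 × (-0.785559) = 0.589169 substitutions/site.

0.59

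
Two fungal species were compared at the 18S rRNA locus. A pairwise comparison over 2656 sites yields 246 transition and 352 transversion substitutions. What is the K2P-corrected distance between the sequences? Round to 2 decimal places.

0.27

P = 246/2656 ≈ 0.09262 and Q = 352/2656 ≈ 0.13253.
Under the Kimura two-parameter model, d = −½ ln(1 − 2P − Q) − ¼ ln(1 − 2Q).
1 − 2P − Q = 0.68223, giving −½ ln(0.68223) = 0.191194.
1 − 2Q = 0.73494, giving −¼ ln(0.73494) = 0.076992.
d = 0.191194 + 0.076992 = 0.268186.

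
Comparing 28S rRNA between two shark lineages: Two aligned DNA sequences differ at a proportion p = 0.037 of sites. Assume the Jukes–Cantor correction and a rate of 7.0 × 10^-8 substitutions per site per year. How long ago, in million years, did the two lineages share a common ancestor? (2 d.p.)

0.27

d = −(3/4) ln(1 − 4p/3) = −0.75 ln(1 − 0.049333) = −0.75 ln(0.950667)
  = −0.75 × (-0.050591) = 0.037943 substitutions/site.
Under a molecular clock d = 2μt, so t = d/(2μ) = 0.037943 / (2 × 7.0 × 10^-8) = 0.27 million years.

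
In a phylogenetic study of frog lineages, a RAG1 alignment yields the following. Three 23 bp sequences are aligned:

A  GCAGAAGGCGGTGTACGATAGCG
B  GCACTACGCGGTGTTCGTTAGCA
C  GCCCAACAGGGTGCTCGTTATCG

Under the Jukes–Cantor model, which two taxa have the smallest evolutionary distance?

A and B

A–B: 6/23 differ, p = 0.261, d = 0.321.
A–C: 9/23 differ, p = 0.391, d = 0.553.
B–C: 7/23 differ, p = 0.304, d = 0.390.
The smallest distance is between A and B.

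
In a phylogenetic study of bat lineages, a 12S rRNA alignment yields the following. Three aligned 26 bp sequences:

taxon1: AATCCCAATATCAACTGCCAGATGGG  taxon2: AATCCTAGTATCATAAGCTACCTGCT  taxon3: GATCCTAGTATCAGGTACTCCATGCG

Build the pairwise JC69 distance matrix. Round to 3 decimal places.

d(taxon1,taxon2) = 0.539, d(taxon1,taxon3) = 0.539, d(taxon2,taxon3) = 0.396

taxon1–taxon2: 10/26 sites differ → p ≈ 0.384615, d = −0.75 ln(1 − 0.51282) = 0.539341 ≈ 0.539.
taxon1–taxon3: 10/26 sites differ → p ≈ 0.384615, d = −0.75 ln(1 − 0.51282) = 0.539341 ≈ 0.539.
taxon2–taxon3: 8/26 sites differ → p ≈ 0.307692, d = −0.75 ln(1 − 0.410256) = 0.396050 ≈ 0.396.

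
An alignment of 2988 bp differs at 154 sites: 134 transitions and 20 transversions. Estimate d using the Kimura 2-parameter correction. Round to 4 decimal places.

P = 134/2988 ≈ 0.044846 and Q = 20/2988 ≈ 0.006693.
Under the Kimura two-parameter model, d = −½ ln(1 − 2P − Q) − ¼ ln(1 − 2Q).
1 − 2P − Q = 0.903615, giving −½ ln(0.903615) = 0.050676.
1 − 2Q = 0.986614, giving −¼ ln(0.986614) = 0.003369.
d = 0.050676 + 0.003369 = 0.054045.

0.0540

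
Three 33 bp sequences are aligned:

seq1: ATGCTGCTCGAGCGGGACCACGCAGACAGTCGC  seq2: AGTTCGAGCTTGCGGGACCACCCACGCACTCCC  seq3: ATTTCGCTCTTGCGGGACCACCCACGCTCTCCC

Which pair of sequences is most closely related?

seq1–seq2: 13/33 differ, p = 0.394, d = 0.559.
seq1–seq3: 11/33 differ, p = 0.333, d = 0.441.
seq2–seq3: 4/33 differ, p = 0.121, d = 0.132.
The smallest distance is between seq2 and seq3.

seq2 and seq3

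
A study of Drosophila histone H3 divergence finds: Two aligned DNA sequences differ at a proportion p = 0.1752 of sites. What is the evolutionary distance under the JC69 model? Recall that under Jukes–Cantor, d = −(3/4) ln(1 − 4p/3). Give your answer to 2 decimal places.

0.20

d = −(3/4) ln(1 − 4p/3) = −0.75 ln(1 − 0.2336) = −0.75 ln(0.7664)
  = −0.75 × (-0.266051) = 0.199538 substitutions/site.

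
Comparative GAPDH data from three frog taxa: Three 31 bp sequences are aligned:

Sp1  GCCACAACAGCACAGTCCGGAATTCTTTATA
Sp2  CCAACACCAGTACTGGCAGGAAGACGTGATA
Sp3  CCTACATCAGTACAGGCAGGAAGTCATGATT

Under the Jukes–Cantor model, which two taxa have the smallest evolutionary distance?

Sp1–Sp2: 11/31 differ, p = 0.355, d = 0.481.
Sp1–Sp3: 10/31 differ, p = 0.323, d = 0.422.
Sp2–Sp3: 6/31 differ, p = 0.194, d = 0.224.
The smallest distance is between Sp2 and Sp3.

Sp2 and Sp3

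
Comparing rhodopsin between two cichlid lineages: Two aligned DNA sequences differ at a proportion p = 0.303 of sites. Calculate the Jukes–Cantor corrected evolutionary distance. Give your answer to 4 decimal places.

d = −(3/4) ln(1 − 4p/3) = −0.75 ln(1 − 0.404) = −0.75 ln(0.596)
  = −0.75 × (-0.517515) = 0.388136 substitutions/site.

0.3881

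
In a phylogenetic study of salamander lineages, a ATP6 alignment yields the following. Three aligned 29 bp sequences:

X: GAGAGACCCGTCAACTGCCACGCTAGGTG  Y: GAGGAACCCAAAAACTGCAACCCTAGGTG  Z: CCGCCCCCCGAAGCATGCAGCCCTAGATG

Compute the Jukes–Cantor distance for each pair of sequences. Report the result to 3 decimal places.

X–Y: 7/29 sites differ → p ≈ 0.241379, d = −0.75 ln(1 − 0.321839) = 0.291278 ≈ 0.291.
X–Z: 14/29 sites differ → p ≈ 0.482759, d = −0.75 ln(1 − 0.643679) = 0.773942 ≈ 0.774.
Y–Z: 11/29 sites differ → p ≈ 0.37931, d = −0.75 ln(1 − 0.505747) = 0.528531 ≈ 0.529.

d(X,Y) = 0.291, d(X,Z) = 0.774, d(Y,Z) = 0.529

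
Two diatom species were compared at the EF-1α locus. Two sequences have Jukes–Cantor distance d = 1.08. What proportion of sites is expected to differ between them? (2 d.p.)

p = (3/4)(1 − e^(−4d/3)) = 0.75 × (1 − e^(-1.44)) = 0.75 × (1 − 0.236928) = 0.572304.

0.57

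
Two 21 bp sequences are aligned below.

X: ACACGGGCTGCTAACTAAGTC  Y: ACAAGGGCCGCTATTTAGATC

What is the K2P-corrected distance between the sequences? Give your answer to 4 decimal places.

0.3761

Of 21 sites, 4 differences are transitions and 2 are transversions, so P = 4/21 ≈ 0.190476 and Q = 2/21 ≈ 0.095238.
Under the Kimura two-parameter model, d = −½ ln(1 − 2P − Q) − ¼ ln(1 − 2Q).
1 − 2P − Q = 0.52381, giving −½ ln(0.52381) = 0.323313.
1 − 2Q = 0.809524, giving −¼ ln(0.809524) = 0.052827.
d = 0.323313 + 0.052827 = 0.376140.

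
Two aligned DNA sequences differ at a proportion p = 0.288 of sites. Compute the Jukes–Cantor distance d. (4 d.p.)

d = −(3/4) ln(1 − 4p/3) = −0.75 ln(1 − 0.384) = −0.75 ln(0.616)
  = −0.75 × (-0.484508) = 0.363381 substitutions/site.

0.3634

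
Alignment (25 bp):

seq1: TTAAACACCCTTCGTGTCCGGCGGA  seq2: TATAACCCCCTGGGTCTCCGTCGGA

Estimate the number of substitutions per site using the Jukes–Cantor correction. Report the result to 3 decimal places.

The sequences differ at 7 of 25 sites (2, 3, 7, 12, 13, 16, 21), so p = 7/25 = 0.28.
d = −(3/4) ln(1 − 4p/3) = −0.75 ln(1 − 0.373333) = −0.75 ln(0.626667)
  = −0.75 × (-0.467340) = 0.350505 substitutions/site.

0.351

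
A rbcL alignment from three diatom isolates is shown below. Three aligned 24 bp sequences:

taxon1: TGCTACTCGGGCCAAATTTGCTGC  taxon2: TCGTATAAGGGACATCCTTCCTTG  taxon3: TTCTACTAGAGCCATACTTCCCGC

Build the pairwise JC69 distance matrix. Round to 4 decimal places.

d(taxon1,taxon2) = 0.8240, d(taxon1,taxon3) = 0.3694, d(taxon2,taxon3) = 0.6082

taxon1–taxon2: 12/24 sites differ → p = 0.5, d = −0.75 ln(1 − 0.666667) = 0.823960 ≈ 0.8240.
taxon1–taxon3: 7/24 sites differ → p ≈ 0.291667, d = −0.75 ln(1 − 0.388889) = 0.369358 ≈ 0.3694.
taxon2–taxon3: 10/24 sites differ → p ≈ 0.416667, d = −0.75 ln(1 − 0.555556) = 0.608198 ≈ 0.6082.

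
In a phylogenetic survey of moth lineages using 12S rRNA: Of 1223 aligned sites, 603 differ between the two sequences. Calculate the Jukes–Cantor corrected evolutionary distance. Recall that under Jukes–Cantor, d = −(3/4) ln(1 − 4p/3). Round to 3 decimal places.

0.803

p = 603/1223 ≈ 0.49305.
d = −(3/4) ln(1 − 4p/3) = −0.75 ln(1 − 0.6574) = −0.75 ln(0.3426)
  = −0.75 × (-1.071192) = 0.803394 substitutions/site.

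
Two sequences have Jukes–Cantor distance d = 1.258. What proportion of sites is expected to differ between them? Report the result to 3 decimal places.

p = (3/4)(1 − e^(−4d/3)) = 0.75 × (1 − e^(-1.677333)) = 0.75 × (1 − 0.186872) = 0.609846.

0.610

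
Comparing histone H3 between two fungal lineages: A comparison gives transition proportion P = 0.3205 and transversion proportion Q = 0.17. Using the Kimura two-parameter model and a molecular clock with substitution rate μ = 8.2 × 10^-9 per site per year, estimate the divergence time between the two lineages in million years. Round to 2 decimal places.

Under the Kimura two-parameter model, d = −½ ln(1 − 2P − Q) − ¼ ln(1 − 2Q).
1 − 2P − Q = 0.189, giving −½ ln(0.189) = 0.833004.
1 − 2Q = 0.66, giving −¼ ln(0.66) = 0.103879.
d = 0.833004 + 0.103879 = 0.936883.
Under a molecular clock d = 2μt, so t = d/(2μ) = 0.936883 / (2 × 8.2 × 10^-9) = 57.13 million years.

57.13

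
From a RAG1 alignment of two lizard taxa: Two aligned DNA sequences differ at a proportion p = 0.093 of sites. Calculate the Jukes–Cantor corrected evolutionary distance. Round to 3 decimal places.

0.099

d = −(3/4) ln(1 − 4p/3) = −0.75 ln(1 − 0.124) = −0.75 ln(0.876)
  = −0.75 × (-0.132389) = 0.099292 substitutions/site.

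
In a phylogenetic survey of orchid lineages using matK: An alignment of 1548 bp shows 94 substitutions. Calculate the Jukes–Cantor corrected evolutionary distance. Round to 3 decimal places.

p = 94/1548 ≈ 0.060724.
d = −(3/4) ln(1 − 4p/3) = −0.75 ln(1 − 0.080965) = −0.75 ln(0.919035)
  = −0.75 × (-0.084431) = 0.063323 substitutions/site.

0.063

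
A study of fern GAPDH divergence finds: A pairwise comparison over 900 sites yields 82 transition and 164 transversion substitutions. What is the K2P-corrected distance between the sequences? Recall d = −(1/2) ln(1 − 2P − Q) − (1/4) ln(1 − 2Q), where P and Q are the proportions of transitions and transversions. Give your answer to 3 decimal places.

0.340

P = 82/900 ≈ 0.091111 and Q = 164/900 ≈ 0.182222.
Under the Kimura two-parameter model, d = −½ ln(1 − 2P − Q) − ¼ ln(1 − 2Q).
1 − 2P − Q = 0.635556, giving −½ ln(0.635556) = 0.226628.
1 − 2Q = 0.635556, giving −¼ ln(0.635556) = 0.113314.
d = 0.226628 + 0.113314 = 0.339942.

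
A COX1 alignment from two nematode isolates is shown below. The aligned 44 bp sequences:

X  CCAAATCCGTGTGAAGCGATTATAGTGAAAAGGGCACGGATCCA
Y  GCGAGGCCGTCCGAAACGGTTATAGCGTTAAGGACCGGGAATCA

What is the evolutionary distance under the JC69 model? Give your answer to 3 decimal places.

The sequences differ at 16 of 44 sites, so p = 16/44 ≈ 0.363636.
d = −(3/4) ln(1 − 4p/3) = −0.75 ln(1 − 0.484848) = −0.75 ln(0.515152)
  = −0.75 × (-0.663293) = 0.497470 substitutions/site.

0.497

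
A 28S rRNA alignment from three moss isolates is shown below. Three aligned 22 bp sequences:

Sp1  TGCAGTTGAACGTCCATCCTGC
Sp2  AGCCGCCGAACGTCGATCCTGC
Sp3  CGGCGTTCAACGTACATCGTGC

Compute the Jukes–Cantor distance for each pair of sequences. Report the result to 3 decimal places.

Sp1–Sp2: 5/22 sites differ → p ≈ 0.227273, d = −0.75 ln(1 − 0.303031) = 0.270761 ≈ 0.271.
Sp1–Sp3: 6/22 sites differ → p ≈ 0.272727, d = −0.75 ln(1 − 0.363636) = 0.338988 ≈ 0.339.
Sp2–Sp3: 8/22 sites differ → p ≈ 0.363636, d = −0.75 ln(1 − 0.484848) = 0.497470 ≈ 0.497.

d(Sp1,Sp2) = 0.271, d(Sp1,Sp3) = 0.339, d(Sp2,Sp3) = 0.497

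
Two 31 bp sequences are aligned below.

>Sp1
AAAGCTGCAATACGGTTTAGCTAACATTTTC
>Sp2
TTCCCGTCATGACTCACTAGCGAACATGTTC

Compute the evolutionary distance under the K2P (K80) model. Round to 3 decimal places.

0.787

Of 31 sites, 1 differences are transitions and 13 are transversions, so P = 1/31 ≈ 0.032258 and Q = 13/31 ≈ 0.419355.
Under the Kimura two-parameter model, d = −½ ln(1 − 2P − Q) − ¼ ln(1 − 2Q).
1 − 2P − Q = 0.516129, giving −½ ln(0.516129) = 0.330699.
1 − 2Q = 0.16129, giving −¼ ln(0.16129) = 0.456138.
d = 0.330699 + 0.456138 = 0.786837.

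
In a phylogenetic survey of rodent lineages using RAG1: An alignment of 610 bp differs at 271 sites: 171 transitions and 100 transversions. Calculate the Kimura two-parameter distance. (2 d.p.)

P = 171/610 ≈ 0.280328 and Q = 100/610 ≈ 0.163934.
Under the Kimura two-parameter model, d = −½ ln(1 − 2P − Q) − ¼ ln(1 − 2Q).
1 − 2P − Q = 0.27541, giving −½ ln(0.27541) = 0.644747.
1 − 2Q = 0.672132, giving −¼ ln(0.672132) = 0.099325.
d = 0.644747 + 0.099325 = 0.744072.

0.74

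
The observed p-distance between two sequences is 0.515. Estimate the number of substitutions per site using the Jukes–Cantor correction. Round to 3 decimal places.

d = −(3/4) ln(1 − 4p/3) = −0.75 ln(1 − 0.686667) = −0.75 ln(0.313333)
  = −0.75 × (-1.160489) = 0.870367 substitutions/site.

0.870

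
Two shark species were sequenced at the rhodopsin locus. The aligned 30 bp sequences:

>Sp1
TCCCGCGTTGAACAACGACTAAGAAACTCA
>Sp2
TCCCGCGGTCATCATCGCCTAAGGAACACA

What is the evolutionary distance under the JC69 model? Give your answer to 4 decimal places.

The sequences differ at 7 of 30 sites (8, 10, 12, 15, 18, 24, 28), so p = 7/30 ≈ 0.233333.
d = −(3/4) ln(1 − 4p/3) = −0.75 ln(1 − 0.311111) = −0.75 ln(0.688889)
  = −0.75 × (-0.372675) = 0.279506 substitutions/site.

0.2795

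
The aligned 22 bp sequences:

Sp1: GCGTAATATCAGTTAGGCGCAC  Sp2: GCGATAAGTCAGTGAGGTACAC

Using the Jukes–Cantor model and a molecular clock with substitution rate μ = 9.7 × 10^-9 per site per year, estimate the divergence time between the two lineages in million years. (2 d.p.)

21.34

The sequences differ at 7 of 22 sites (4, 5, 7, 8, 14, 18, 19), so p = 7/22 ≈ 0.318182.
d = −(3/4) ln(1 − 4p/3) = −0.75 ln(1 − 0.424243) = −0.75 ln(0.575757)
  = −0.75 × (-0.552070) = 0.414053 substitutions/site.
Under a molecular clock d = 2μt, so t = d/(2μ) = 0.414053 / (2 × 9.7 × 10^-9) = 21.34 million years.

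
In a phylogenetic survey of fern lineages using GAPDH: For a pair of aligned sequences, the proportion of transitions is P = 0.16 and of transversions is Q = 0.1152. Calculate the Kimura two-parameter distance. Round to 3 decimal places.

0.351

Under the Kimura two-parameter model, d = −½ ln(1 − 2P − Q) − ¼ ln(1 − 2Q).
1 − 2P − Q = 0.5648, giving −½ ln(0.5648) = 0.285642.
1 − 2Q = 0.7696, giving −¼ ln(0.7696) = 0.065471.
d = 0.285642 + 0.065471 = 0.351113.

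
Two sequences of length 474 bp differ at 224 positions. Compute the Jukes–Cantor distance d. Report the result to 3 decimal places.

p = 224/474 ≈ 0.472574.
d = −(3/4) ln(1 − 4p/3) = −0.75 ln(1 − 0.630099) = −0.75 ln(0.369901)
  = −0.75 × (-0.994520) = 0.745890 substitutions/site.

0.746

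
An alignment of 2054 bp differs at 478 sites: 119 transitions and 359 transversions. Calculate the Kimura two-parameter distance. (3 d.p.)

0.279

P = 119/2054 ≈ 0.057936 and Q = 359/2054 ≈ 0.174781.
Under the Kimura two-parameter model, d = −½ ln(1 − 2P − Q) − ¼ ln(1 − 2Q).
1 − 2P − Q = 0.709347, giving −½ ln(0.709347) = 0.171705.
1 − 2Q = 0.650438, giving −¼ ln(0.650438) = 0.107527.
d = 0.171705 + 0.107527 = 0.279232.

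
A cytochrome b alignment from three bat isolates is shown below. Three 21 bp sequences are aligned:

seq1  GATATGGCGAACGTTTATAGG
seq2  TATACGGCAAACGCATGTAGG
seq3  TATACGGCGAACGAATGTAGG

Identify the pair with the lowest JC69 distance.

seq2 and seq3

seq1–seq2: 6/21 differ, p = 0.286, d = 0.360.
seq1–seq3: 5/21 differ, p = 0.238, d = 0.286.
seq2–seq3: 2/21 differ, p = 0.095, d = 0.102.
The smallest distance is between seq2 and seq3.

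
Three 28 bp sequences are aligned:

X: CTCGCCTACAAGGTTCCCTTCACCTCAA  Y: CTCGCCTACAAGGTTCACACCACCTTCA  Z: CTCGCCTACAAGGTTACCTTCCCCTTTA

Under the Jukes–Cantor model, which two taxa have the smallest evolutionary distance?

X and Z

X–Y: 5/28 differ, p = 0.179, d = 0.204.
X–Z: 4/28 differ, p = 0.143, d = 0.158.
Y–Z: 6/28 differ, p = 0.214, d = 0.252.
The smallest distance is between X and Z.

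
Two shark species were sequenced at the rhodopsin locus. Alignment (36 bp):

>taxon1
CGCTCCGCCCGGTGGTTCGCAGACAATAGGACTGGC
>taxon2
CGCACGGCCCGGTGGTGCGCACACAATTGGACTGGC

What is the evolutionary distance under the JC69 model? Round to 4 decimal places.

The sequences differ at 5 of 36 sites (4, 6, 17, 22, 28), so p = 5/36 ≈ 0.138889.
d = −(3/4) ln(1 − 4p/3) = −0.75 ln(1 − 0.185185) = −0.75 ln(0.814815)
  = −0.75 × (-0.204794) = 0.153596 substitutions/site.

0.1536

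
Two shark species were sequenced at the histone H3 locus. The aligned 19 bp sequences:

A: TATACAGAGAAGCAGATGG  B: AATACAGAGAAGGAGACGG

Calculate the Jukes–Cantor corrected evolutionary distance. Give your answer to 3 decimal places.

0.177

The sequences differ at 3 of 19 sites (1, 13, 17), so p = 3/19 ≈ 0.157895.
d = −(3/4) ln(1 − 4p/3) = −0.75 ln(1 − 0.210527) = −0.75 ln(0.789473)
  = −0.75 × (-0.236390) = 0.177293 substitutions/site.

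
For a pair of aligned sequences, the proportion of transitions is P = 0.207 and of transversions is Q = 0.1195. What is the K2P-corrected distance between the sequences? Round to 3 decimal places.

0.450

Under the Kimura two-parameter model, d = −½ ln(1 − 2P − Q) − ¼ ln(1 − 2Q).
1 − 2P − Q = 0.4665, giving −½ ln(0.4665) = 0.381249.
1 − 2Q = 0.761, giving −¼ ln(0.761) = 0.068280.
d = 0.381249 + 0.068280 = 0.449529.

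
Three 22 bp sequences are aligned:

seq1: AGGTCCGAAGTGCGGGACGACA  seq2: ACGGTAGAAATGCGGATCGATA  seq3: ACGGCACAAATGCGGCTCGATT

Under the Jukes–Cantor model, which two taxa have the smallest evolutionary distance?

seq2 and seq3

seq1–seq2: 8/22 differ, p = 0.364, d = 0.497.
seq1–seq3: 9/22 differ, p = 0.409, d = 0.591.
seq2–seq3: 4/22 differ, p = 0.182, d = 0.208.
The smallest distance is between seq2 and seq3.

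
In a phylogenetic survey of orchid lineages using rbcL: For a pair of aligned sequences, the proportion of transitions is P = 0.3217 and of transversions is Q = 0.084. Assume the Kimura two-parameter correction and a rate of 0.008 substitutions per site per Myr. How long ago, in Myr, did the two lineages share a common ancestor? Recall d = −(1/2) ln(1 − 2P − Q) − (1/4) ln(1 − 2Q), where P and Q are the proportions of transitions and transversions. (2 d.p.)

Under the Kimura two-parameter model, d = −½ ln(1 − 2P − Q) − ¼ ln(1 − 2Q).
1 − 2P − Q = 0.2726, giving −½ ln(0.2726) = 0.649875.
1 − 2Q = 0.832, giving −¼ ln(0.832) = 0.045981.
d = 0.649875 + 0.045981 = 0.695856.
Under a molecular clock d = 2μt, so t = d/(2μ) = 0.695856 / (2 × 0.008) = 43.49 Myr.

43.49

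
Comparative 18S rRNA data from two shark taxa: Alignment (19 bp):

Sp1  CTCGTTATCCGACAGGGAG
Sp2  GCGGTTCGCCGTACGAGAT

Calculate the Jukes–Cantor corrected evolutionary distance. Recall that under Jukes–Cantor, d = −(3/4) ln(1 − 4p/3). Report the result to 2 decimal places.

0.91

The sequences differ at 10 of 19 sites (1, 2, 3, 7, 8, 12, 13, 14, 16, 19), so p = 10/19 ≈ 0.526316.
d = −(3/4) ln(1 − 4p/3) = −0.75 ln(1 − 0.701755) = −0.75 ln(0.298245)
  = −0.75 × (-1.209840) = 0.907380 substitutions/site.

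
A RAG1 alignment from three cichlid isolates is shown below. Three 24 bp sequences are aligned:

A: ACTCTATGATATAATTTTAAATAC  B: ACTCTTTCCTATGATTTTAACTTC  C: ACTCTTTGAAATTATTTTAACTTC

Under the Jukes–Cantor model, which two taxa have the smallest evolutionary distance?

B and C

A–B: 6/24 differ, p = 0.250, d = 0.304.
A–C: 5/24 differ, p = 0.208, d = 0.244.
B–C: 4/24 differ, p = 0.167, d = 0.188.
The smallest distance is between B and C.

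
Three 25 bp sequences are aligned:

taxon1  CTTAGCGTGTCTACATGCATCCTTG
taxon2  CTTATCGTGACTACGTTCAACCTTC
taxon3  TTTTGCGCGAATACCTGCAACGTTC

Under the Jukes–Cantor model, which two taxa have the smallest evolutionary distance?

taxon1–taxon2: 6/25 differ, p = 0.240, d = 0.289.
taxon1–taxon3: 9/25 differ, p = 0.360, d = 0.490.
taxon2–taxon3: 8/25 differ, p = 0.320, d = 0.417.
The smallest distance is between taxon1 and taxon2.

taxon1 and taxon2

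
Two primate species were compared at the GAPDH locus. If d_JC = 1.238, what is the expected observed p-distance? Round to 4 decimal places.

p = (3/4)(1 − e^(−4d/3)) = 0.75 × (1 − e^(-1.650667)) = 0.75 × (1 − 0.191922) = 0.606059.

0.6061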